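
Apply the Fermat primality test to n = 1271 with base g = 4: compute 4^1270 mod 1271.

4^1 ≡ 4 (mod 1271)
4^2 ≡ 4^2 = 16 ≡ 16 (mod 1271)
4^4 ≡ 16^2 = 256 ≡ 256 (mod 1271)
4^8 ≡ 256^2 = 65536 ≡ 715 (mod 1271)
4^16 ≡ 715^2 = 511225 ≡ 283 (mod 1271)
4^32 ≡ 283^2 = 80089 ≡ 16 (mod 1271)
4^64 ≡ 16^2 = 256 ≡ 256 (mod 1271)
4^128 ≡ 256^2 = 65536 ≡ 715 (mod 1271)
4^256 ≡ 715^2 = 511225 ≡ 283 (mod 1271)
4^512 ≡ 283^2 = 80089 ≡ 16 (mod 1271)
4^1024 ≡ 16^2 = 256 ≡ 256 (mod 1271)
1270 = 1024 + 128 + 64 + 32 + 16 + 4 + 2 in binary powers of 2.
So 4^1270 ≡ 256 · 715 · 256 · 16 · 283 · 256 · 16 ≡ 1 (mod 1271).
Since the result is 1, base 4 gives no evidence that 1271 is composite.

1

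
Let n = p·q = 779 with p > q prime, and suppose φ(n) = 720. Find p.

φ(n) = (p−1)(q−1) = n − (p+q) + 1, so p + q = 779 − 720 + 1 = 60.
p and q are the roots of t² − 60t + 779 = 0.
Discriminant: 60² − 4·779 = 3600 − 3116 = 484; √484 = 22.
q = (60 − 22)/2 = 19, p = (60 + 22)/2 = 41.
Check: 19 · 41 = 779.

41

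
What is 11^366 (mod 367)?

1

11^1 ≡ 11 (mod 367)
11^2 ≡ 11^2 = 121 ≡ 121 (mod 367)
11^4 ≡ 121^2 = 14641 ≡ 328 (mod 367)
11^8 ≡ 328^2 = 107584 ≡ 53 (mod 367)
11^16 ≡ 53^2 = 2809 ≡ 240 (mod 367)
11^32 ≡ 240^2 = 57600 ≡ 348 (mod 367)
11^64 ≡ 348^2 = 121104 ≡ 361 (mod 367)
11^128 ≡ 361^2 = 130321 ≡ 36 (mod 367)
11^256 ≡ 36^2 = 1296 ≡ 195 (mod 367)
366 = 256 + 64 + 32 + 8 + 4 + 2 in binary powers of 2.
So 11^366 ≡ 195 · 361 · 348 · 53 · 328 · 121 ≡ 1 (mod 367).
Since the result is 1, base 11 gives no evidence that 367 is composite.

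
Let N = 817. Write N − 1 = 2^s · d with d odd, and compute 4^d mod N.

817 − 1 = 816 = 2^4 · 51, so d = 51.
4^1 ≡ 4 (mod 817)
4^2 ≡ 4^2 = 16 ≡ 16 (mod 817)
4^4 ≡ 16^2 = 256 ≡ 256 (mod 817)
4^8 ≡ 256^2 = 65536 ≡ 176 (mod 817)
4^16 ≡ 176^2 = 30976 ≡ 747 (mod 817)
4^32 ≡ 747^2 = 558009 ≡ 815 (mod 817)
51 = 32 + 16 + 2 + 1 in binary powers of 2.
So 4^51 ≡ 815 · 747 · 16 · 4 ≡ 790 (mod 817).
Squaring chain: 790 → 729 → 391 → 102; never reaches −1, so base 4 is a Miller–Rabin witness that 817 is composite.

790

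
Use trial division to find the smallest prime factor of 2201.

2201 is odd.
Digit sum 5, not divisible by 3.
Ends in 1: not divisible by 5.
7: 2201 = 7·314 + 3
11: 2201 = 11·200 + 1
13: 2201 = 13·169 + 4
17: 2201 = 17·129 + 8
19: 2201 = 19·115 + 16
23: 2201 = 23·95 + 16
29: 2201 = 29·75 + 26
31: 2201 = 31·71

31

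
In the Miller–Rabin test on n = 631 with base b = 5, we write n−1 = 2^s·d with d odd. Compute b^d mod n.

631 − 1 = 630 = 2^1 · 315, so d = 315.
5^1 ≡ 5 (mod 631)
5^2 ≡ 5^2 = 25 ≡ 25 (mod 631)
5^4 ≡ 25^2 = 625 ≡ 625 (mod 631)
5^8 ≡ 625^2 = 390625 ≡ 36 (mod 631)
5^16 ≡ 36^2 = 1296 ≡ 34 (mod 631)
5^32 ≡ 34^2 = 1156 ≡ 525 (mod 631)
5^64 ≡ 525^2 = 275625 ≡ 509 (mod 631)
5^128 ≡ 509^2 = 259081 ≡ 371 (mod 631)
5^256 ≡ 371^2 = 137641 ≡ 83 (mod 631)
315 = 256 + 32 + 16 + 8 + 2 + 1 in binary powers of 2.
So 5^315 ≡ 83 · 525 · 34 · 36 · 25 · 5 ≡ 1 (mod 631).
Since 5^d ≡ 1 (mod 631), base 5 does not prove 631 composite.

1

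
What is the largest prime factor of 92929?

73

92929 = 19 · 4891
4891 = 67 · 73
73 is prime.
So 92929 = 19 · 67 · 73; the largest prime factor is 73.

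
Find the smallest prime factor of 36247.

67

36247 is odd.
Digit sum 22, not divisible by 3.
Ends in 7: not divisible by 5.
7: 36247 = 7·5178 + 1
11: 36247 = 11·3295 + 2
13: 36247 = 13·2788 + 3
17: 36247 = 17·2132 + 3
19: 36247 = 19·1907 + 14
23: 36247 = 23·1575 + 22
29: 36247 = 29·1249 + 26
31: 36247 = 31·1169 + 8
37: 36247 = 37·979 + 24
41: 36247 = 41·884 + 3
43: 36247 = 43·842 + 41
47: 36247 = 47·771 + 10
53: 36247 = 53·683 + 48
59: 36247 = 59·614 + 21
61: 36247 = 61·594 + 13
67: 36247 = 67·541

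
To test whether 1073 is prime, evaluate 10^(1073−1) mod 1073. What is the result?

750

10^1 ≡ 10 (mod 1073)
10^2 ≡ 10^2 = 100 ≡ 100 (mod 1073)
10^4 ≡ 100^2 = 10000 ≡ 343 (mod 1073)
10^8 ≡ 343^2 = 117649 ≡ 692 (mod 1073)
10^16 ≡ 692^2 = 478864 ≡ 306 (mod 1073)
10^32 ≡ 306^2 = 93636 ≡ 285 (mod 1073)
10^64 ≡ 285^2 = 81225 ≡ 750 (mod 1073)
10^128 ≡ 750^2 = 562500 ≡ 248 (mod 1073)
10^256 ≡ 248^2 = 61504 ≡ 343 (mod 1073)
10^512 ≡ 343^2 = 117649 ≡ 692 (mod 1073)
10^1024 ≡ 692^2 = 478864 ≡ 306 (mod 1073)
1072 = 1024 + 32 + 16 in binary powers of 2.
So 10^1072 ≡ 306 · 285 · 306 ≡ 750 (mod 1073).
Since 750 ≠ 1, base 10 is a Fermat witness: 1073 is composite.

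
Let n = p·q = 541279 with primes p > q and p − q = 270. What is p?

Since p = q + 270, we have 541279 = q(q + 270), so q² + 270q − 541279 = 0.
Discriminant: 270² + 4·541279 = 72900 + 2165116 = 2238016; √2238016 = 1496.
q = (−270 + 1496)/2 = 613, and p = q + 270 = 883.
Check: 613 · 883 = 541279.

883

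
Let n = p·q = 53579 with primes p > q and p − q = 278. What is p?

409

Since p = q + 278, we have 53579 = q(q + 278), so q² + 278q − 53579 = 0.
Discriminant: 278² + 4·53579 = 77284 + 214316 = 291600; √291600 = 540.
q = (−278 + 540)/2 = 131, and p = q + 278 = 409.
Check: 131 · 409 = 53579.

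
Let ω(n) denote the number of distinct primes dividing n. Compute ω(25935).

25935 = 3 · 8645
8645 = 5 · 1729
1729 = 7 · 247
247 = 13 · 19
25935 = 3 · 5 · 7 · 13 · 19, which has 5 distinct prime factors.

5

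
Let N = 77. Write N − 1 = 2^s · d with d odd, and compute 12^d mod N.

77 − 1 = 76 = 2^2 · 19, so d = 19.
12^1 ≡ 12 (mod 77)
12^2 ≡ 12^2 = 144 ≡ 67 (mod 77)
12^4 ≡ 67^2 = 4489 ≡ 23 (mod 77)
12^8 ≡ 23^2 = 529 ≡ 67 (mod 77)
12^16 ≡ 67^2 = 4489 ≡ 23 (mod 77)
19 = 16 + 2 + 1 in binary powers of 2.
So 12^19 ≡ 23 · 67 · 12 ≡ 12 (mod 77).
Squaring chain: 12 → 67; never reaches −1, so base 12 is a Miller–Rabin witness that 77 is composite.

12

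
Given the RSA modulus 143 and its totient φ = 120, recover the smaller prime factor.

11

φ(n) = (p−1)(q−1) = n − (p+q) + 1, so p + q = 143 − 120 + 1 = 24.
p and q are the roots of t² − 24t + 143 = 0.
Discriminant: 24² − 4·143 = 576 − 572 = 4; √4 = 2.
q = (24 − 2)/2 = 11, p = (24 + 2)/2 = 13.
Check: 11 · 13 = 143.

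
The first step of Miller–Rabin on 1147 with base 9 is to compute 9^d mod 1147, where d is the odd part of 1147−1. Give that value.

47

1147 − 1 = 1146 = 2^1 · 573, so d = 573.
9^1 ≡ 9 (mod 1147)
9^2 ≡ 9^2 = 81 ≡ 81 (mod 1147)
9^4 ≡ 81^2 = 6561 ≡ 826 (mod 1147)
9^8 ≡ 826^2 = 682276 ≡ 958 (mod 1147)
9^16 ≡ 958^2 = 917764 ≡ 164 (mod 1147)
9^32 ≡ 164^2 = 26896 ≡ 515 (mod 1147)
9^64 ≡ 515^2 = 265225 ≡ 268 (mod 1147)
9^128 ≡ 268^2 = 71824 ≡ 710 (mod 1147)
9^256 ≡ 710^2 = 504100 ≡ 567 (mod 1147)
9^512 ≡ 567^2 = 321489 ≡ 329 (mod 1147)
573 = 512 + 32 + 16 + 8 + 4 + 1 in binary powers of 2.
So 9^573 ≡ 329 · 515 · 164 · 958 · 826 · 9 ≡ 47 (mod 1147).
Squaring chain: 47; never reaches −1, so base 9 is a Miller–Rabin witness that 1147 is composite.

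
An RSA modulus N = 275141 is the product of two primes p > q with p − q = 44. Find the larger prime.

547

Since p = q + 44, we have 275141 = q(q + 44), so q² + 44q − 275141 = 0.
Discriminant: 44² + 4·275141 = 1936 + 1100564 = 1102500; √1102500 = 1050.
q = (−44 + 1050)/2 = 503, and p = q + 44 = 547.
Check: 503 · 547 = 275141.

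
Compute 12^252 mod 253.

232

12^1 ≡ 12 (mod 253)
12^2 ≡ 12^2 = 144 ≡ 144 (mod 253)
12^4 ≡ 144^2 = 20736 ≡ 243 (mod 253)
12^8 ≡ 243^2 = 59049 ≡ 100 (mod 253)
12^16 ≡ 100^2 = 10000 ≡ 133 (mod 253)
12^32 ≡ 133^2 = 17689 ≡ 232 (mod 253)
12^64 ≡ 232^2 = 53824 ≡ 188 (mod 253)
12^128 ≡ 188^2 = 35344 ≡ 177 (mod 253)
252 = 128 + 64 + 32 + 16 + 8 + 4 in binary powers of 2.
So 12^252 ≡ 177 · 188 · 232 · 133 · 100 · 243 ≡ 232 (mod 253).
Since 232 ≠ 1, base 12 is a Fermat witness: 253 is composite.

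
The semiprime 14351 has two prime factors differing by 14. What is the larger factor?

Since p = q + 14, we have 14351 = q(q + 14), so q² + 14q − 14351 = 0.
Discriminant: 14² + 4·14351 = 196 + 57404 = 57600; √57600 = 240.
q = (−14 + 240)/2 = 113, and p = q + 14 = 127.
Check: 113 · 127 = 14351.

127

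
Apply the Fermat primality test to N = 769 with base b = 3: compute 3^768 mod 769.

3^1 ≡ 3 (mod 769)
3^2 ≡ 3^2 = 9 ≡ 9 (mod 769)
3^4 ≡ 9^2 = 81 ≡ 81 (mod 769)
3^8 ≡ 81^2 = 6561 ≡ 409 (mod 769)
3^16 ≡ 409^2 = 167281 ≡ 408 (mod 769)
3^32 ≡ 408^2 = 166464 ≡ 360 (mod 769)
3^64 ≡ 360^2 = 129600 ≡ 408 (mod 769)
3^128 ≡ 408^2 = 166464 ≡ 360 (mod 769)
3^256 ≡ 360^2 = 129600 ≡ 408 (mod 769)
3^512 ≡ 408^2 = 166464 ≡ 360 (mod 769)
768 = 512 + 256 in binary powers of 2.
So 3^768 ≡ 360 · 408 ≡ 1 (mod 769).
Since the result is 1, base 3 gives no evidence that 769 is composite.

1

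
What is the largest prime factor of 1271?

1271 = 31 · 41
41 is prime.
So 1271 = 31 · 41; the largest prime factor is 41.

41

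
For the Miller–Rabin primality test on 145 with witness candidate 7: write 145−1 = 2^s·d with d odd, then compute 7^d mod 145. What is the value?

107

145 − 1 = 144 = 2^4 · 9, so d = 9.
7^1 ≡ 7 (mod 145)
7^2 ≡ 7^2 = 49 ≡ 49 (mod 145)
7^4 ≡ 49^2 = 2401 ≡ 81 (mod 145)
7^8 ≡ 81^2 = 6561 ≡ 36 (mod 145)
9 = 8 + 1 in binary powers of 2.
So 7^9 ≡ 36 · 7 ≡ 107 (mod 145).
Squaring chain: 107 → 139 → 36 → 136; never reaches −1, so base 7 is a Miller–Rabin witness that 145 is composite.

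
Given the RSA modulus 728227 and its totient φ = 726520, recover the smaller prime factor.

821

φ(n) = (p−1)(q−1) = n − (p+q) + 1, so p + q = 728227 − 726520 + 1 = 1708.
p and q are the roots of t² − 1708t + 728227 = 0.
Discriminant: 1708² − 4·728227 = 2917264 − 2912908 = 4356; √4356 = 66.
q = (1708 − 66)/2 = 821, p = (1708 + 66)/2 = 887.
Check: 821 · 887 = 728227.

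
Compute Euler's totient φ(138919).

123840

Factor: 138919 = 11 · 73 · 173.
φ(138919) = (11−1) · (73−1) · (173−1) = 10 · 72 · 172 = 123840.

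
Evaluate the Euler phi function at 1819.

1696

Factor: 1819 = 17 · 107.
φ(1819) = (17−1) · (107−1) = 16 · 106 = 1696.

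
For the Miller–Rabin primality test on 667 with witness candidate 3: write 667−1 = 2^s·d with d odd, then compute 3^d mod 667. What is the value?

667 − 1 = 666 = 2^1 · 333, so d = 333.
3^1 ≡ 3 (mod 667)
3^2 ≡ 3^2 = 9 ≡ 9 (mod 667)
3^4 ≡ 9^2 = 81 ≡ 81 (mod 667)
3^8 ≡ 81^2 = 6561 ≡ 558 (mod 667)
3^16 ≡ 558^2 = 311364 ≡ 542 (mod 667)
3^32 ≡ 542^2 = 293764 ≡ 284 (mod 667)
3^64 ≡ 284^2 = 80656 ≡ 616 (mod 667)
3^128 ≡ 616^2 = 379456 ≡ 600 (mod 667)
3^256 ≡ 600^2 = 360000 ≡ 487 (mod 667)
333 = 256 + 64 + 8 + 4 + 1 in binary powers of 2.
So 3^333 ≡ 487 · 616 · 558 · 81 · 3 ≡ 188 (mod 667).
Squaring chain: 188; never reaches −1, so base 3 is a Miller–Rabin witness that 667 is composite.

188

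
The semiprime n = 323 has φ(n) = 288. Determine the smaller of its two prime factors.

φ(n) = (p−1)(q−1) = n − (p+q) + 1, so p + q = 323 − 288 + 1 = 36.
p and q are the roots of t² − 36t + 323 = 0.
Discriminant: 36² − 4·323 = 1296 − 1292 = 4; √4 = 2.
q = (36 − 2)/2 = 17, p = (36 + 2)/2 = 19.
Check: 17 · 19 = 323.

17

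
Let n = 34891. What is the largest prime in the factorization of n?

34891 = 23 · 1517
1517 = 37 · 41
41 is prime.
So 34891 = 23 · 37 · 41; the largest prime factor is 41.

41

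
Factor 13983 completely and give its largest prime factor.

13983 = 3 · 4661
4661 = 59 · 79
79 is prime.
So 13983 = 3 · 59 · 79; the largest prime factor is 79.

79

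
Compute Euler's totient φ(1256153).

Factor: 1256153 = 53 · 137 · 173.
φ(1256153) = (53−1) · (137−1) · (173−1) = 52 · 136 · 172 = 1216384.

1216384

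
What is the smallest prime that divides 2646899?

47

2646899 is odd.
Digit sum 44, not divisible by 3.
Ends in 9: not divisible by 5.
7: 2646899 = 7·378128 + 3
11: 2646899 = 11·240627 + 2
13: 2646899 = 13·203607 + 8
17: 2646899 = 17·155699 + 16
19: 2646899 = 19·139310 + 9
23: 2646899 = 23·115082 + 13
29: 2646899 = 29·91272 + 11
31: 2646899 = 31·85383 + 26
37: 2646899 = 37·71537 + 30
41: 2646899 = 41·64558 + 21
43: 2646899 = 43·61555 + 34
47: 2646899 = 47·56317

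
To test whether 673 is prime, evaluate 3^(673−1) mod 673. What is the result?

3^1 ≡ 3 (mod 673)
3^2 ≡ 3^2 = 9 ≡ 9 (mod 673)
3^4 ≡ 9^2 = 81 ≡ 81 (mod 673)
3^8 ≡ 81^2 = 6561 ≡ 504 (mod 673)
3^16 ≡ 504^2 = 254016 ≡ 295 (mod 673)
3^32 ≡ 295^2 = 87025 ≡ 208 (mod 673)
3^64 ≡ 208^2 = 43264 ≡ 192 (mod 673)
3^128 ≡ 192^2 = 36864 ≡ 522 (mod 673)
3^256 ≡ 522^2 = 272484 ≡ 592 (mod 673)
3^512 ≡ 592^2 = 350464 ≡ 504 (mod 673)
672 = 512 + 128 + 32 in binary powers of 2.
So 3^672 ≡ 504 · 522 · 208 ≡ 1 (mod 673).
Since the result is 1, base 3 gives no evidence that 673 is composite.

1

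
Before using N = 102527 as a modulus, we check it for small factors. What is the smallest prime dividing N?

17

102527 is odd.
Digit sum 17, not divisible by 3.
Ends in 7: not divisible by 5.
7: 102527 = 7·14646 + 5
11: 102527 = 11·9320 + 7
13: 102527 = 13·7886 + 9
17: 102527 = 17·6031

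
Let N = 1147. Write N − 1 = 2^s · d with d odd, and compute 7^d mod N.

1147 − 1 = 1146 = 2^1 · 573, so d = 573.
7^1 ≡ 7 (mod 1147)
7^2 ≡ 7^2 = 49 ≡ 49 (mod 1147)
7^4 ≡ 49^2 = 2401 ≡ 107 (mod 1147)
7^8 ≡ 107^2 = 11449 ≡ 1126 (mod 1147)
7^16 ≡ 1126^2 = 1267876 ≡ 441 (mod 1147)
7^32 ≡ 441^2 = 194481 ≡ 638 (mod 1147)
7^64 ≡ 638^2 = 407044 ≡ 1006 (mod 1147)
7^128 ≡ 1006^2 = 1012036 ≡ 382 (mod 1147)
7^256 ≡ 382^2 = 145924 ≡ 255 (mod 1147)
7^512 ≡ 255^2 = 65025 ≡ 793 (mod 1147)
573 = 512 + 32 + 16 + 8 + 4 + 1 in binary powers of 2.
So 7^573 ≡ 793 · 638 · 441 · 1126 · 107 · 7 ≡ 1025 (mod 1147).
Squaring chain: 1025; never reaches −1, so base 7 is a Miller–Rabin witness that 1147 is composite.

1025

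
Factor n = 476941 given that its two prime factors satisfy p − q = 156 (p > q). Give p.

773

Since p = q + 156, we have 476941 = q(q + 156), so q² + 156q − 476941 = 0.
Discriminant: 156² + 4·476941 = 24336 + 1907764 = 1932100; √1932100 = 1390.
q = (−156 + 1390)/2 = 617, and p = q + 156 = 773.
Check: 617 · 773 = 476941.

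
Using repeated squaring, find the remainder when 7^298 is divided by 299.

108

7^1 ≡ 7 (mod 299)
7^2 ≡ 7^2 = 49 ≡ 49 (mod 299)
7^4 ≡ 49^2 = 2401 ≡ 9 (mod 299)
7^8 ≡ 9^2 = 81 ≡ 81 (mod 299)
7^16 ≡ 81^2 = 6561 ≡ 282 (mod 299)
7^32 ≡ 282^2 = 79524 ≡ 289 (mod 299)
7^64 ≡ 289^2 = 83521 ≡ 100 (mod 299)
7^128 ≡ 100^2 = 10000 ≡ 133 (mod 299)
7^256 ≡ 133^2 = 17689 ≡ 48 (mod 299)
298 = 256 + 32 + 8 + 2 in binary powers of 2.
So 7^298 ≡ 48 · 289 · 81 · 49 ≡ 108 (mod 299).
Since 108 ≠ 1, base 7 is a Fermat witness: 299 is composite.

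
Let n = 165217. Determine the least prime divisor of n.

13

165217 is odd.
Digit sum 22, not divisible by 3.
Ends in 7: not divisible by 5.
7: 165217 = 7·23602 + 3
11: 165217 = 11·15019 + 8
13: 165217 = 13·12709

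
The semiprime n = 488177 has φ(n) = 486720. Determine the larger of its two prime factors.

φ(n) = (p−1)(q−1) = n − (p+q) + 1, so p + q = 488177 − 486720 + 1 = 1458.
p and q are the roots of t² − 1458t + 488177 = 0.
Discriminant: 1458² − 4·488177 = 2125764 − 1952708 = 173056; √173056 = 416.
q = (1458 − 416)/2 = 521, p = (1458 + 416)/2 = 937.
Check: 521 · 937 = 488177.

937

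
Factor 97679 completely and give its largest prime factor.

97

97679 = 19 · 5141
5141 = 53 · 97
97 is prime.
So 97679 = 19 · 53 · 97; the largest prime factor is 97.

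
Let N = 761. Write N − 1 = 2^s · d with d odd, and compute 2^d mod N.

761 − 1 = 760 = 2^3 · 95, so d = 95.
2^1 ≡ 2 (mod 761)
2^2 ≡ 2^2 = 4 ≡ 4 (mod 761)
2^4 ≡ 4^2 = 16 ≡ 16 (mod 761)
2^8 ≡ 16^2 = 256 ≡ 256 (mod 761)
2^16 ≡ 256^2 = 65536 ≡ 90 (mod 761)
2^32 ≡ 90^2 = 8100 ≡ 490 (mod 761)
2^64 ≡ 490^2 = 240100 ≡ 385 (mod 761)
95 = 64 + 16 + 8 + 4 + 2 + 1 in binary powers of 2.
So 2^95 ≡ 385 · 90 · 256 · 16 · 4 · 2 ≡ 722 (mod 761).
Squaring chain: 722 → 760 → 1; reaches −1, so base 2 does not prove 761 composite.

722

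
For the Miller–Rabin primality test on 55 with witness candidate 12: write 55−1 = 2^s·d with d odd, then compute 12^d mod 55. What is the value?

55 − 1 = 54 = 2^1 · 27, so d = 27.
12^1 ≡ 12 (mod 55)
12^2 ≡ 12^2 = 144 ≡ 34 (mod 55)
12^4 ≡ 34^2 = 1156 ≡ 1 (mod 55)
12^8 ≡ 1^2 = 1 ≡ 1 (mod 55)
12^16 ≡ 1^2 = 1 ≡ 1 (mod 55)
27 = 16 + 8 + 2 + 1 in binary powers of 2.
So 12^27 ≡ 1 · 1 · 34 · 12 ≡ 23 (mod 55).
Squaring chain: 23; never reaches −1, so base 12 is a Miller–Rabin witness that 55 is composite.

23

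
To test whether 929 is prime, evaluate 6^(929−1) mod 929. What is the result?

6^1 ≡ 6 (mod 929)
6^2 ≡ 6^2 = 36 ≡ 36 (mod 929)
6^4 ≡ 36^2 = 1296 ≡ 367 (mod 929)
6^8 ≡ 367^2 = 134689 ≡ 913 (mod 929)
6^16 ≡ 913^2 = 833569 ≡ 256 (mod 929)
6^32 ≡ 256^2 = 65536 ≡ 506 (mod 929)
6^64 ≡ 506^2 = 256036 ≡ 561 (mod 929)
6^128 ≡ 561^2 = 314721 ≡ 719 (mod 929)
6^256 ≡ 719^2 = 516961 ≡ 437 (mod 929)
6^512 ≡ 437^2 = 190969 ≡ 524 (mod 929)
928 = 512 + 256 + 128 + 32 in binary powers of 2.
So 6^928 ≡ 524 · 437 · 719 · 506 ≡ 1 (mod 929).
Since the result is 1, base 6 gives no evidence that 929 is composite.

1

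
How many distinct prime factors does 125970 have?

6

125970 = 2 · 62985
62985 = 3 · 20995
20995 = 5 · 4199
4199 = 13 · 323
323 = 17 · 19
125970 = 2 · 3 · 5 · 13 · 17 · 19, which has 6 distinct prime factors.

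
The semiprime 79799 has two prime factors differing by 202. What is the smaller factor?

Since p = q + 202, we have 79799 = q(q + 202), so q² + 202q − 79799 = 0.
Discriminant: 202² + 4·79799 = 40804 + 319196 = 360000; √360000 = 600.
q = (−202 + 600)/2 = 199, and p = q + 202 = 401.
Check: 199 · 401 = 79799.

199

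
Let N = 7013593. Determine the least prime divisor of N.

7013593 is odd.
Digit sum 28, not divisible by 3.
Ends in 3: not divisible by 5.
7: 7013593 = 7·1001941 + 6
11: 7013593 = 11·637599 + 4
13: 7013593 = 13·539507 + 2
17: 7013593 = 17·412564 + 5
19: 7013593 = 19·369136 + 9
23: 7013593 = 23·304938 + 19
29: 7013593 = 29·241848 + 1
31: 7013593 = 31·226244 + 29
37: 7013593 = 37·189556 + 21
41: 7013593 = 41·171063 + 10
43: 7013593 = 43·163106 + 35
47: 7013593 = 47·149225 + 18
53: 7013593 = 53·132331 + 50
59: 7013593 = 59·118874 + 27
61: 7013593 = 61·114976 + 57
67: 7013593 = 67·104680 + 33
71: 7013593 = 71·98783

71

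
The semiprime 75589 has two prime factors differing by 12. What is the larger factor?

Since p = q + 12, we have 75589 = q(q + 12), so q² + 12q − 75589 = 0.
Discriminant: 12² + 4·75589 = 144 + 302356 = 302500; √302500 = 550.
q = (−12 + 550)/2 = 269, and p = q + 12 = 281.
Check: 269 · 281 = 75589.

281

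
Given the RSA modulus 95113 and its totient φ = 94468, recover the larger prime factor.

φ(n) = (p−1)(q−1) = n − (p+q) + 1, so p + q = 95113 − 94468 + 1 = 646.
p and q are the roots of t² − 646t + 95113 = 0.
Discriminant: 646² − 4·95113 = 417316 − 380452 = 36864; √36864 = 192.
q = (646 − 192)/2 = 227, p = (646 + 192)/2 = 419.
Check: 227 · 419 = 95113.

419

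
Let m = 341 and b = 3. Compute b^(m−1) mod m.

56

3^1 ≡ 3 (mod 341)
3^2 ≡ 3^2 = 9 ≡ 9 (mod 341)
3^4 ≡ 9^2 = 81 ≡ 81 (mod 341)
3^8 ≡ 81^2 = 6561 ≡ 82 (mod 341)
3^16 ≡ 82^2 = 6724 ≡ 245 (mod 341)
3^32 ≡ 245^2 = 60025 ≡ 9 (mod 341)
3^64 ≡ 9^2 = 81 ≡ 81 (mod 341)
3^128 ≡ 81^2 = 6561 ≡ 82 (mod 341)
3^256 ≡ 82^2 = 6724 ≡ 245 (mod 341)
340 = 256 + 64 + 16 + 4 in binary powers of 2.
So 3^340 ≡ 245 · 81 · 245 · 81 ≡ 56 (mod 341).
Since 56 ≠ 1, base 3 is a Fermat witness: 341 is composite.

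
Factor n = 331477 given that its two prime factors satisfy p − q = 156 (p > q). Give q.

503

Since p = q + 156, we have 331477 = q(q + 156), so q² + 156q − 331477 = 0.
Discriminant: 156² + 4·331477 = 24336 + 1325908 = 1350244; √1350244 = 1162.
q = (−156 + 1162)/2 = 503, and p = q + 156 = 659.
Check: 503 · 659 = 331477.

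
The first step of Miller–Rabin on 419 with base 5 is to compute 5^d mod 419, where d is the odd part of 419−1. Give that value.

419 − 1 = 418 = 2^1 · 209, so d = 209.
5^1 ≡ 5 (mod 419)
5^2 ≡ 5^2 = 25 ≡ 25 (mod 419)
5^4 ≡ 25^2 = 625 ≡ 206 (mod 419)
5^8 ≡ 206^2 = 42436 ≡ 117 (mod 419)
5^16 ≡ 117^2 = 13689 ≡ 281 (mod 419)
5^32 ≡ 281^2 = 78961 ≡ 189 (mod 419)
5^64 ≡ 189^2 = 35721 ≡ 106 (mod 419)
5^128 ≡ 106^2 = 11236 ≡ 342 (mod 419)
209 = 128 + 64 + 16 + 1 in binary powers of 2.
So 5^209 ≡ 342 · 106 · 281 · 5 ≡ 1 (mod 419).
Since 5^d ≡ 1 (mod 419), base 5 does not prove 419 composite.

1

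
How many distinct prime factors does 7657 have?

3

7657 = 13 · 589
589 = 19 · 31
7657 = 13 · 19 · 31, which has 3 distinct prime factors.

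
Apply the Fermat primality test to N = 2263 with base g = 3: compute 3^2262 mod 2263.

3^1 ≡ 3 (mod 2263)
3^2 ≡ 3^2 = 9 ≡ 9 (mod 2263)
3^4 ≡ 9^2 = 81 ≡ 81 (mod 2263)
3^8 ≡ 81^2 = 6561 ≡ 2035 (mod 2263)
3^16 ≡ 2035^2 = 4141225 ≡ 2198 (mod 2263)
3^32 ≡ 2198^2 = 4831204 ≡ 1962 (mod 2263)
3^64 ≡ 1962^2 = 3849444 ≡ 81 (mod 2263)
3^128 ≡ 81^2 = 6561 ≡ 2035 (mod 2263)
3^256 ≡ 2035^2 = 4141225 ≡ 2198 (mod 2263)
3^512 ≡ 2198^2 = 4831204 ≡ 1962 (mod 2263)
3^1024 ≡ 1962^2 = 3849444 ≡ 81 (mod 2263)
3^2048 ≡ 81^2 = 6561 ≡ 2035 (mod 2263)
2262 = 2048 + 128 + 64 + 16 + 4 + 2 in binary powers of 2.
So 3^2262 ≡ 2035 · 2035 · 81 · 2198 · 81 · 9 ≡ 2116 (mod 2263).
Since 2116 ≠ 1, base 3 is a Fermat witness: 2263 is composite.

2116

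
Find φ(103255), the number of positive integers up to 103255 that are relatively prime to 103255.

81408

Factor: 103255 = 5 · 107 · 193.
φ(103255) = (5−1) · (107−1) · (193−1) = 4 · 106 · 192 = 81408.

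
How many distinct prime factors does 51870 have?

51870 = 2 · 25935
25935 = 3 · 8645
8645 = 5 · 1729
1729 = 7 · 247
247 = 13 · 19
51870 = 2 · 3 · 5 · 7 · 13 · 19, which has 6 distinct prime factors.

6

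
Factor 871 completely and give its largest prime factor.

871 = 13 · 67
67 is prime.
So 871 = 13 · 67; the largest prime factor is 67.

67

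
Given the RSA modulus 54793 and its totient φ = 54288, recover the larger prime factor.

φ(n) = (p−1)(q−1) = n − (p+q) + 1, so p + q = 54793 − 54288 + 1 = 506.
p and q are the roots of t² − 506t + 54793 = 0.
Discriminant: 506² − 4·54793 = 256036 − 219172 = 36864; √36864 = 192.
q = (506 − 192)/2 = 157, p = (506 + 192)/2 = 349.
Check: 157 · 349 = 54793.

349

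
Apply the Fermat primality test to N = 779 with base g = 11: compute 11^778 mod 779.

11^1 ≡ 11 (mod 779)
11^2 ≡ 11^2 = 121 ≡ 121 (mod 779)
11^4 ≡ 121^2 = 14641 ≡ 619 (mod 779)
11^8 ≡ 619^2 = 383161 ≡ 672 (mod 779)
11^16 ≡ 672^2 = 451584 ≡ 543 (mod 779)
11^32 ≡ 543^2 = 294849 ≡ 387 (mod 779)
11^64 ≡ 387^2 = 149769 ≡ 201 (mod 779)
11^128 ≡ 201^2 = 40401 ≡ 672 (mod 779)
11^256 ≡ 672^2 = 451584 ≡ 543 (mod 779)
11^512 ≡ 543^2 = 294849 ≡ 387 (mod 779)
778 = 512 + 256 + 8 + 2 in binary powers of 2.
So 11^778 ≡ 387 · 543 · 672 · 121 ≡ 144 (mod 779).
Since 144 ≠ 1, base 11 is a Fermat witness: 779 is composite.

144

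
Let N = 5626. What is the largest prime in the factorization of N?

97

5626 = 2 · 2813
2813 = 29 · 97
97 is prime.
So 5626 = 2 · 29 · 97; the largest prime factor is 97.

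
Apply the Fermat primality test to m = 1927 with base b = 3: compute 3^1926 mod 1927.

237

3^1 ≡ 3 (mod 1927)
3^2 ≡ 3^2 = 9 ≡ 9 (mod 1927)
3^4 ≡ 9^2 = 81 ≡ 81 (mod 1927)
3^8 ≡ 81^2 = 6561 ≡ 780 (mod 1927)
3^16 ≡ 780^2 = 608400 ≡ 1395 (mod 1927)
3^32 ≡ 1395^2 = 1946025 ≡ 1682 (mod 1927)
3^64 ≡ 1682^2 = 2829124 ≡ 288 (mod 1927)
3^128 ≡ 288^2 = 82944 ≡ 83 (mod 1927)
3^256 ≡ 83^2 = 6889 ≡ 1108 (mod 1927)
3^512 ≡ 1108^2 = 1227664 ≡ 165 (mod 1927)
3^1024 ≡ 165^2 = 27225 ≡ 247 (mod 1927)
1926 = 1024 + 512 + 256 + 128 + 4 + 2 in binary powers of 2.
So 3^1926 ≡ 247 · 165 · 1108 · 83 · 81 · 9 ≡ 237 (mod 1927).
Since 237 ≠ 1, base 3 is a Fermat witness: 1927 is composite.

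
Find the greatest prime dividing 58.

58 = 2 · 29
29 is prime.
So 58 = 2 · 29; the largest prime factor is 29.

29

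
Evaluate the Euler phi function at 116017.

102960

Factor: 116017 = 11 · 53 · 199.
φ(116017) = (11−1) · (53−1) · (199−1) = 10 · 52 · 198 = 102960.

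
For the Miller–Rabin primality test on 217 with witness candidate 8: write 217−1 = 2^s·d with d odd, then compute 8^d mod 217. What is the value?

64

217 − 1 = 216 = 2^3 · 27, so d = 27.
8^1 ≡ 8 (mod 217)
8^2 ≡ 8^2 = 64 ≡ 64 (mod 217)
8^4 ≡ 64^2 = 4096 ≡ 190 (mod 217)
8^8 ≡ 190^2 = 36100 ≡ 78 (mod 217)
8^16 ≡ 78^2 = 6084 ≡ 8 (mod 217)
27 = 16 + 8 + 2 + 1 in binary powers of 2.
So 8^27 ≡ 8 · 78 · 64 · 8 ≡ 64 (mod 217).
Squaring chain: 64 → 190 → 78; never reaches −1, so base 8 is a Miller–Rabin witness that 217 is composite.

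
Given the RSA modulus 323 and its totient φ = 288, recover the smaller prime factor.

17

φ(n) = (p−1)(q−1) = n − (p+q) + 1, so p + q = 323 − 288 + 1 = 36.
p and q are the roots of t² − 36t + 323 = 0.
Discriminant: 36² − 4·323 = 1296 − 1292 = 4; √4 = 2.
q = (36 − 2)/2 = 17, p = (36 + 2)/2 = 19.
Check: 17 · 19 = 323.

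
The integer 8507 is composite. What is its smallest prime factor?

47

8507 is odd.
Digit sum 20, not divisible by 3.
Ends in 7: not divisible by 5.
7: 8507 = 7·1215 + 2
11: 8507 = 11·773 + 4
13: 8507 = 13·654 + 5
17: 8507 = 17·500 + 7
19: 8507 = 19·447 + 14
23: 8507 = 23·369 + 20
29: 8507 = 29·293 + 10
31: 8507 = 31·274 + 13
37: 8507 = 37·229 + 34
41: 8507 = 41·207 + 20
43: 8507 = 43·197 + 36
47: 8507 = 47·181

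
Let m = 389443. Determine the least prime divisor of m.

19

389443 is odd.
Digit sum 31, not divisible by 3.
Ends in 3: not divisible by 5.
7: 389443 = 7·55634 + 5
11: 389443 = 11·35403 + 10
13: 389443 = 13·29957 + 2
17: 389443 = 17·22908 + 7
19: 389443 = 19·20497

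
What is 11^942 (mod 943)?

11^1 ≡ 11 (mod 943)
11^2 ≡ 11^2 = 121 ≡ 121 (mod 943)
11^4 ≡ 121^2 = 14641 ≡ 496 (mod 943)
11^8 ≡ 496^2 = 246016 ≡ 836 (mod 943)
11^16 ≡ 836^2 = 698896 ≡ 133 (mod 943)
11^32 ≡ 133^2 = 17689 ≡ 715 (mod 943)
11^64 ≡ 715^2 = 511225 ≡ 119 (mod 943)
11^128 ≡ 119^2 = 14161 ≡ 16 (mod 943)
11^256 ≡ 16^2 = 256 ≡ 256 (mod 943)
11^512 ≡ 256^2 = 65536 ≡ 469 (mod 943)
942 = 512 + 256 + 128 + 32 + 8 + 4 + 2 in binary powers of 2.
So 11^942 ≡ 469 · 256 · 16 · 715 · 836 · 496 · 121 ≡ 453 (mod 943).
Since 453 ≠ 1, base 11 is a Fermat witness: 943 is composite.

453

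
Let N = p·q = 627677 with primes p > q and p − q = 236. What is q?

683

Since p = q + 236, we have 627677 = q(q + 236), so q² + 236q − 627677 = 0.
Discriminant: 236² + 4·627677 = 55696 + 2510708 = 2566404; √2566404 = 1602.
q = (−236 + 1602)/2 = 683, and p = q + 236 = 919.
Check: 683 · 919 = 627677.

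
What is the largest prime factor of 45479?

45479 = 7 · 6497
6497 = 73 · 89
89 is prime.
So 45479 = 7 · 73 · 89; the largest prime factor is 89.

89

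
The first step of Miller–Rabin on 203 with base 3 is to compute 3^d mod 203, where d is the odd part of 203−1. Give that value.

89

203 − 1 = 202 = 2^1 · 101, so d = 101.
3^1 ≡ 3 (mod 203)
3^2 ≡ 3^2 = 9 ≡ 9 (mod 203)
3^4 ≡ 9^2 = 81 ≡ 81 (mod 203)
3^8 ≡ 81^2 = 6561 ≡ 65 (mod 203)
3^16 ≡ 65^2 = 4225 ≡ 165 (mod 203)
3^32 ≡ 165^2 = 27225 ≡ 23 (mod 203)
3^64 ≡ 23^2 = 529 ≡ 123 (mod 203)
101 = 64 + 32 + 4 + 1 in binary powers of 2.
So 3^101 ≡ 123 · 23 · 81 · 3 ≡ 89 (mod 203).
Squaring chain: 89; never reaches −1, so base 3 is a Miller–Rabin witness that 203 is composite.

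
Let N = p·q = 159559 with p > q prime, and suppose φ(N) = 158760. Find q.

φ(n) = (p−1)(q−1) = n − (p+q) + 1, so p + q = 159559 − 158760 + 1 = 800.
p and q are the roots of t² − 800t + 159559 = 0.
Discriminant: 800² − 4·159559 = 640000 − 638236 = 1764; √1764 = 42.
q = (800 − 42)/2 = 379, p = (800 + 42)/2 = 421.
Check: 379 · 421 = 159559.

379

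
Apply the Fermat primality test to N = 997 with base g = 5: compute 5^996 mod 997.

1

5^1 ≡ 5 (mod 997)
5^2 ≡ 5^2 = 25 ≡ 25 (mod 997)
5^4 ≡ 25^2 = 625 ≡ 625 (mod 997)
5^8 ≡ 625^2 = 390625 ≡ 798 (mod 997)
5^16 ≡ 798^2 = 636804 ≡ 718 (mod 997)
5^32 ≡ 718^2 = 515524 ≡ 75 (mod 997)
5^64 ≡ 75^2 = 5625 ≡ 640 (mod 997)
5^128 ≡ 640^2 = 409600 ≡ 830 (mod 997)
5^256 ≡ 830^2 = 688900 ≡ 970 (mod 997)
5^512 ≡ 970^2 = 940900 ≡ 729 (mod 997)
996 = 512 + 256 + 128 + 64 + 32 + 4 in binary powers of 2.
So 5^996 ≡ 729 · 970 · 830 · 640 · 75 · 625 ≡ 1 (mod 997).
Since the result is 1, base 5 gives no evidence that 997 is composite.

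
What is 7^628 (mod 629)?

7^1 ≡ 7 (mod 629)
7^2 ≡ 7^2 = 49 ≡ 49 (mod 629)
7^4 ≡ 49^2 = 2401 ≡ 514 (mod 629)
7^8 ≡ 514^2 = 264196 ≡ 16 (mod 629)
7^16 ≡ 16^2 = 256 ≡ 256 (mod 629)
7^32 ≡ 256^2 = 65536 ≡ 120 (mod 629)
7^64 ≡ 120^2 = 14400 ≡ 562 (mod 629)
7^128 ≡ 562^2 = 315844 ≡ 86 (mod 629)
7^256 ≡ 86^2 = 7396 ≡ 477 (mod 629)
7^512 ≡ 477^2 = 227529 ≡ 460 (mod 629)
628 = 512 + 64 + 32 + 16 + 4 in binary powers of 2.
So 7^628 ≡ 460 · 562 · 120 · 256 · 514 ≡ 293 (mod 629).
Since 293 ≠ 1, base 7 is a Fermat witness: 629 is composite.

293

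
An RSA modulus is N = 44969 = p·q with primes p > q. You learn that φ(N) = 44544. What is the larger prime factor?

φ(n) = (p−1)(q−1) = n − (p+q) + 1, so p + q = 44969 − 44544 + 1 = 426.
p and q are the roots of t² − 426t + 44969 = 0.
Discriminant: 426² − 4·44969 = 181476 − 179876 = 1600; √1600 = 40.
q = (426 − 40)/2 = 193, p = (426 + 40)/2 = 233.
Check: 193 · 233 = 44969.

233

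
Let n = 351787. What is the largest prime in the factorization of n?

351787 = 61 · 5767
5767 = 73 · 79
79 is prime.
So 351787 = 61 · 73 · 79; the largest prime factor is 79.

79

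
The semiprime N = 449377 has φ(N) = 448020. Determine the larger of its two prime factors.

787

φ(n) = (p−1)(q−1) = n − (p+q) + 1, so p + q = 449377 − 448020 + 1 = 1358.
p and q are the roots of t² − 1358t + 449377 = 0.
Discriminant: 1358² − 4·449377 = 1844164 − 1797508 = 46656; √46656 = 216.
q = (1358 − 216)/2 = 571, p = (1358 + 216)/2 = 787.
Check: 571 · 787 = 449377.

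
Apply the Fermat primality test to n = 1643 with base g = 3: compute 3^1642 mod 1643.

3^1 ≡ 3 (mod 1643)
3^2 ≡ 3^2 = 9 ≡ 9 (mod 1643)
3^4 ≡ 9^2 = 81 ≡ 81 (mod 1643)
3^8 ≡ 81^2 = 6561 ≡ 1632 (mod 1643)
3^16 ≡ 1632^2 = 2663424 ≡ 121 (mod 1643)
3^32 ≡ 121^2 = 14641 ≡ 1497 (mod 1643)
3^64 ≡ 1497^2 = 2241009 ≡ 1600 (mod 1643)
3^128 ≡ 1600^2 = 2560000 ≡ 206 (mod 1643)
3^256 ≡ 206^2 = 42436 ≡ 1361 (mod 1643)
3^512 ≡ 1361^2 = 1852321 ≡ 660 (mod 1643)
3^1024 ≡ 660^2 = 435600 ≡ 205 (mod 1643)
1642 = 1024 + 512 + 64 + 32 + 8 + 2 in binary powers of 2.
So 3^1642 ≡ 205 · 660 · 1600 · 1497 · 1632 · 9 ≡ 820 (mod 1643).
Since 820 ≠ 1, base 3 is a Fermat witness: 1643 is composite.

820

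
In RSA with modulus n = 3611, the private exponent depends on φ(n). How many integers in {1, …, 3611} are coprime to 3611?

Factor: 3611 = 23 · 157.
φ(3611) = (23−1) · (157−1) = 22 · 156 = 3432.

3432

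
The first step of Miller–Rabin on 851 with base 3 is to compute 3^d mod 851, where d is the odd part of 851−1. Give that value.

851 − 1 = 850 = 2^1 · 425, so d = 425.
3^1 ≡ 3 (mod 851)
3^2 ≡ 3^2 = 9 ≡ 9 (mod 851)
3^4 ≡ 9^2 = 81 ≡ 81 (mod 851)
3^8 ≡ 81^2 = 6561 ≡ 604 (mod 851)
3^16 ≡ 604^2 = 364816 ≡ 588 (mod 851)
3^32 ≡ 588^2 = 345744 ≡ 238 (mod 851)
3^64 ≡ 238^2 = 56644 ≡ 478 (mod 851)
3^128 ≡ 478^2 = 228484 ≡ 416 (mod 851)
3^256 ≡ 416^2 = 173056 ≡ 303 (mod 851)
425 = 256 + 128 + 32 + 8 + 1 in binary powers of 2.
So 3^425 ≡ 303 · 416 · 238 · 604 · 3 ≡ 324 (mod 851).
Squaring chain: 324; never reaches −1, so base 3 is a Miller–Rabin witness that 851 is composite.

324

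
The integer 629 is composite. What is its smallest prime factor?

629 is odd.
Digit sum 17, not divisible by 3.
Ends in 9: not divisible by 5.
7: 629 = 7·89 + 6
11: 629 = 11·57 + 2
13: 629 = 13·48 + 5
17: 629 = 17·37

17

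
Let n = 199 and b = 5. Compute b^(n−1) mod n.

1

5^1 ≡ 5 (mod 199)
5^2 ≡ 5^2 = 25 ≡ 25 (mod 199)
5^4 ≡ 25^2 = 625 ≡ 28 (mod 199)
5^8 ≡ 28^2 = 784 ≡ 187 (mod 199)
5^16 ≡ 187^2 = 34969 ≡ 144 (mod 199)
5^32 ≡ 144^2 = 20736 ≡ 40 (mod 199)
5^64 ≡ 40^2 = 1600 ≡ 8 (mod 199)
5^128 ≡ 8^2 = 64 ≡ 64 (mod 199)
198 = 128 + 64 + 4 + 2 in binary powers of 2.
So 5^198 ≡ 64 · 8 · 28 · 25 ≡ 1 (mod 199).
Since the result is 1, base 5 gives no evidence that 199 is composite.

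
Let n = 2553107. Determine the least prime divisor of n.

59

2553107 is odd.
Digit sum 23, not divisible by 3.
Ends in 7: not divisible by 5.
7: 2553107 = 7·364729 + 4
11: 2553107 = 11·232100 + 7
13: 2553107 = 13·196392 + 11
17: 2553107 = 17·150182 + 13
19: 2553107 = 19·134374 + 1
23: 2553107 = 23·111004 + 15
29: 2553107 = 29·88038 + 5
31: 2553107 = 31·82358 + 9
37: 2553107 = 37·69002 + 33
41: 2553107 = 41·62270 + 37
43: 2553107 = 43·59374 + 25
47: 2553107 = 47·54321 + 20
53: 2553107 = 53·48171 + 44
59: 2553107 = 59·43273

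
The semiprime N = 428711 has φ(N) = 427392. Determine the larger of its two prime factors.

743

φ(n) = (p−1)(q−1) = n − (p+q) + 1, so p + q = 428711 − 427392 + 1 = 1320.
p and q are the roots of t² − 1320t + 428711 = 0.
Discriminant: 1320² − 4·428711 = 1742400 − 1714844 = 27556; √27556 = 166.
q = (1320 − 166)/2 = 577, p = (1320 + 166)/2 = 743.
Check: 577 · 743 = 428711.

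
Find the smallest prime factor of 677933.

677933 is odd.
Digit sum 35, not divisible by 3.
Ends in 3: not divisible by 5.
7: 677933 = 7·96847 + 4
11: 677933 = 11·61630 + 3
13: 677933 = 13·52148 + 9
17: 677933 = 17·39878 + 7
19: 677933 = 19·35680 + 13
23: 677933 = 23·29475 + 8
29: 677933 = 29·23377

29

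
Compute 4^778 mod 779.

4^1 ≡ 4 (mod 779)
4^2 ≡ 4^2 = 16 ≡ 16 (mod 779)
4^4 ≡ 16^2 = 256 ≡ 256 (mod 779)
4^8 ≡ 256^2 = 65536 ≡ 100 (mod 779)
4^16 ≡ 100^2 = 10000 ≡ 652 (mod 779)
4^32 ≡ 652^2 = 425104 ≡ 549 (mod 779)
4^64 ≡ 549^2 = 301401 ≡ 707 (mod 779)
4^128 ≡ 707^2 = 499849 ≡ 510 (mod 779)
4^256 ≡ 510^2 = 260100 ≡ 693 (mod 779)
4^512 ≡ 693^2 = 480249 ≡ 385 (mod 779)
778 = 512 + 256 + 8 + 2 in binary powers of 2.
So 4^778 ≡ 385 · 693 · 100 · 16 ≡ 674 (mod 779).
Since 674 ≠ 1, base 4 is a Fermat witness: 779 is composite.

674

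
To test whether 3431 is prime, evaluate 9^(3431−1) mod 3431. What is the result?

9^1 ≡ 9 (mod 3431)
9^2 ≡ 9^2 = 81 ≡ 81 (mod 3431)
9^4 ≡ 81^2 = 6561 ≡ 3130 (mod 3431)
9^8 ≡ 3130^2 = 9796900 ≡ 1395 (mod 3431)
9^16 ≡ 1395^2 = 1946025 ≡ 648 (mod 3431)
9^32 ≡ 648^2 = 419904 ≡ 1322 (mod 3431)
9^64 ≡ 1322^2 = 1747684 ≡ 1305 (mod 3431)
9^128 ≡ 1305^2 = 1703025 ≡ 1249 (mod 3431)
9^256 ≡ 1249^2 = 1560001 ≡ 2327 (mod 3431)
9^512 ≡ 2327^2 = 5414929 ≡ 811 (mod 3431)
9^1024 ≡ 811^2 = 657721 ≡ 2400 (mod 3431)
9^2048 ≡ 2400^2 = 5760000 ≡ 2782 (mod 3431)
3430 = 2048 + 1024 + 256 + 64 + 32 + 4 + 2 in binary powers of 2.
So 9^3430 ≡ 2782 · 2400 · 2327 · 1305 · 1322 · 3130 · 81 ≡ 2327 (mod 3431).
Since 2327 ≠ 1, base 9 is a Fermat witness: 3431 is composite.

2327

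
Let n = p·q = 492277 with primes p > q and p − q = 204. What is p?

811

Since p = q + 204, we have 492277 = q(q + 204), so q² + 204q − 492277 = 0.
Discriminant: 204² + 4·492277 = 41616 + 1969108 = 2010724; √2010724 = 1418.
q = (−204 + 1418)/2 = 607, and p = q + 204 = 811.
Check: 607 · 811 = 492277.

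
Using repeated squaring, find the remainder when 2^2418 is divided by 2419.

1138

2^1 ≡ 2 (mod 2419)
2^2 ≡ 2^2 = 4 ≡ 4 (mod 2419)
2^4 ≡ 4^2 = 16 ≡ 16 (mod 2419)
2^8 ≡ 16^2 = 256 ≡ 256 (mod 2419)
2^16 ≡ 256^2 = 65536 ≡ 223 (mod 2419)
2^32 ≡ 223^2 = 49729 ≡ 1349 (mod 2419)
2^64 ≡ 1349^2 = 1819801 ≡ 713 (mod 2419)
2^128 ≡ 713^2 = 508369 ≡ 379 (mod 2419)
2^256 ≡ 379^2 = 143641 ≡ 920 (mod 2419)
2^512 ≡ 920^2 = 846400 ≡ 2169 (mod 2419)
2^1024 ≡ 2169^2 = 4704561 ≡ 2025 (mod 2419)
2^2048 ≡ 2025^2 = 4100625 ≡ 420 (mod 2419)
2418 = 2048 + 256 + 64 + 32 + 16 + 2 in binary powers of 2.
So 2^2418 ≡ 420 · 920 · 713 · 1349 · 223 · 4 ≡ 1138 (mod 2419).
Since 1138 ≠ 1, base 2 is a Fermat witness: 2419 is composite.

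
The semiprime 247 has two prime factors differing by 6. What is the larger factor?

19

Since p = q + 6, we have 247 = q(q + 6), so q² + 6q − 247 = 0.
Discriminant: 6² + 4·247 = 36 + 988 = 1024; √1024 = 32.
q = (−6 + 32)/2 = 13, and p = q + 6 = 19.
Check: 13 · 19 = 247.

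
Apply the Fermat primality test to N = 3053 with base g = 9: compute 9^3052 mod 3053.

9^1 ≡ 9 (mod 3053)
9^2 ≡ 9^2 = 81 ≡ 81 (mod 3053)
9^4 ≡ 81^2 = 6561 ≡ 455 (mod 3053)
9^8 ≡ 455^2 = 207025 ≡ 2474 (mod 3053)
9^16 ≡ 2474^2 = 6120676 ≡ 2464 (mod 3053)
9^32 ≡ 2464^2 = 6071296 ≡ 1932 (mod 3053)
9^64 ≡ 1932^2 = 3732624 ≡ 1858 (mod 3053)
9^128 ≡ 1858^2 = 3452164 ≡ 2274 (mod 3053)
9^256 ≡ 2274^2 = 5171076 ≡ 2347 (mod 3053)
9^512 ≡ 2347^2 = 5508409 ≡ 797 (mod 3053)
9^1024 ≡ 797^2 = 635209 ≡ 185 (mod 3053)
9^2048 ≡ 185^2 = 34225 ≡ 642 (mod 3053)
3052 = 2048 + 512 + 256 + 128 + 64 + 32 + 8 + 4 in binary powers of 2.
So 9^3052 ≡ 642 · 797 · 2347 · 2274 · 1858 · 1932 · 2474 · 455 ≡ 1971 (mod 3053).
Since 1971 ≠ 1, base 9 is a Fermat witness: 3053 is composite.

1971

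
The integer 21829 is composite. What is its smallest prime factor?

21829 is odd.
Digit sum 22, not divisible by 3.
Ends in 9: not divisible by 5.
7: 21829 = 7·3118 + 3
11: 21829 = 11·1984 + 5
13: 21829 = 13·1679 + 2
17: 21829 = 17·1284 + 1
19: 21829 = 19·1148 + 17
23: 21829 = 23·949 + 2
29: 21829 = 29·752 + 21
31: 21829 = 31·704 + 5
37: 21829 = 37·589 + 36
41: 21829 = 41·532 + 17
43: 21829 = 43·507 + 28
47: 21829 = 47·464 + 21
53: 21829 = 53·411 + 46
59: 21829 = 59·369 + 58
61: 21829 = 61·357 + 52
67: 21829 = 67·325 + 54
71: 21829 = 71·307 + 32
73: 21829 = 73·299 + 2
79: 21829 = 79·276 + 25
83: 21829 = 83·263

83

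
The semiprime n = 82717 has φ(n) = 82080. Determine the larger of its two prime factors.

φ(n) = (p−1)(q−1) = n − (p+q) + 1, so p + q = 82717 − 82080 + 1 = 638.
p and q are the roots of t² − 638t + 82717 = 0.
Discriminant: 638² − 4·82717 = 407044 − 330868 = 76176; √76176 = 276.
q = (638 − 276)/2 = 181, p = (638 + 276)/2 = 457.
Check: 181 · 457 = 82717.

457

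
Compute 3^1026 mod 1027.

482

3^1 ≡ 3 (mod 1027)
3^2 ≡ 3^2 = 9 ≡ 9 (mod 1027)
3^4 ≡ 9^2 = 81 ≡ 81 (mod 1027)
3^8 ≡ 81^2 = 6561 ≡ 399 (mod 1027)
3^16 ≡ 399^2 = 159201 ≡ 16 (mod 1027)
3^32 ≡ 16^2 = 256 ≡ 256 (mod 1027)
3^64 ≡ 256^2 = 65536 ≡ 835 (mod 1027)
3^128 ≡ 835^2 = 697225 ≡ 919 (mod 1027)
3^256 ≡ 919^2 = 844561 ≡ 367 (mod 1027)
3^512 ≡ 367^2 = 134689 ≡ 152 (mod 1027)
3^1024 ≡ 152^2 = 23104 ≡ 510 (mod 1027)
1026 = 1024 + 2 in binary powers of 2.
So 3^1026 ≡ 510 · 9 ≡ 482 (mod 1027).
Since 482 ≠ 1, base 3 is a Fermat witness: 1027 is composite.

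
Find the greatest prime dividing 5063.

5063 = 61 · 83
83 is prime.
So 5063 = 61 · 83; the largest prime factor is 83.

83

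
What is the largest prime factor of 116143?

116143 = 37 · 3139
3139 = 43 · 73
73 is prime.
So 116143 = 37 · 43 · 73; the largest prime factor is 73.

73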